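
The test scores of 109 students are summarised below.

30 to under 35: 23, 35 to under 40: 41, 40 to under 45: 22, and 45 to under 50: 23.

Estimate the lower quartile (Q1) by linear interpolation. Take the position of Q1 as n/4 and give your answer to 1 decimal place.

35.5

Cumulative frequencies: 23, 64, 86, 109
n = 109; position = n/4 = 27.25.
This falls in the class 35 to under 40: L = 35, F = 23, f = 41, h = 5.
Lower quartile ≈ 35 + ((27.25 − 23) / 41) × 5 = 35.5183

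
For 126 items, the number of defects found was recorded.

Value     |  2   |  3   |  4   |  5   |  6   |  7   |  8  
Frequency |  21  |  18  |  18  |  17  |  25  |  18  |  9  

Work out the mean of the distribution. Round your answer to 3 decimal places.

Values: 2, 3, 4, 5, 6, 7, 8
Σfx = 21×2 + 18×3 + 18×4 + 17×5 + 25×6 + 18×7 + 9×8 = 601
n = Σf = 126
Mean = 601 / 126 = 4.7698

4.770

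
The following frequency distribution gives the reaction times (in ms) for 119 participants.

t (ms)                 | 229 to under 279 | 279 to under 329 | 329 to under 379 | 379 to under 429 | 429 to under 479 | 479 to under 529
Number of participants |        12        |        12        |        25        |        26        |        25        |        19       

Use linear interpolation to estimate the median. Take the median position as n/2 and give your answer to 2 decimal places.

Cumulative frequencies: 12, 24, 49, 75, 100, 119
n = 119; position = n/2 = 59.5.
This falls in the class 379 to under 429: L = 379, F = 49, f = 26, h = 50.
Median ≈ 379 + ((59.5 − 49) / 26) × 50 = 399.1923

399.19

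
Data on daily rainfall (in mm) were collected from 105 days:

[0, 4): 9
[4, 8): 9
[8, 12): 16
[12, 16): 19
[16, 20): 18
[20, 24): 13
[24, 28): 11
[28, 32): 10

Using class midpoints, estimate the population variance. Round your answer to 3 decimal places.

65.849

Midpoints: 2, 6, 10, 14, 18, 22, 26, 30
n = 105, Σfm = 1694, mean = 16.1333
Σfm² = 34244
Σf(m − x̄)² = Σfm² − (Σfm)²/n = 34244 − 1694²/105 = 6914.1333
Population variance = 6914.1333 / 105 = 65.8489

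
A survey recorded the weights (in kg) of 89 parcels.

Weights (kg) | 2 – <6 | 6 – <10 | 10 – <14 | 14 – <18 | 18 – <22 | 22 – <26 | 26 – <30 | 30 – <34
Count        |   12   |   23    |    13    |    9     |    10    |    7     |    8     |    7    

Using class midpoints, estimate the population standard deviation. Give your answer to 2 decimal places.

Midpoints: 4, 8, 12, 16, 20, 24, 28, 32
n = 89, Σfm = 1348, mean = 15.1461
Σfm² = 27312
Σf(m − x̄)² = Σfm² − (Σfm)²/n = 27312 − 1348²/89 = 6895.1011
Population variance = 6895.1011 / 89 = 77.4730
Standard deviation = √77.4730 = 8.8019

8.80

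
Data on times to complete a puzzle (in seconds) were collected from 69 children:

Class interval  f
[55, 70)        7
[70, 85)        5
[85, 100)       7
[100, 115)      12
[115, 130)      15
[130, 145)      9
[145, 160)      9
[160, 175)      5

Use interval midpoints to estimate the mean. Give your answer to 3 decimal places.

Midpoints: 62.5, 77.5, 92.5, 107.5, 122.5, 137.5, 152.5, 167.5
Σfm = 7×62.5 + 5×77.5 + 7×92.5 + 12×107.5 + 15×122.5 + 9×137.5 + 9×152.5 + 5×167.5 = 8047.5
n = Σf = 69
Mean = 8047.5 / 69 = 116.6304

116.630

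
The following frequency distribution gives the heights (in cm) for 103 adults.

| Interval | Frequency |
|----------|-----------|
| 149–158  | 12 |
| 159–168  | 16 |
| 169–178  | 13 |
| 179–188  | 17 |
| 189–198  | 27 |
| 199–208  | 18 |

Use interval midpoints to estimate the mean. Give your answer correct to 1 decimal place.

Midpoints: 153.5, 163.5, 173.5, 183.5, 193.5, 203.5
Σfm = 12×153.5 + 16×163.5 + 13×173.5 + 17×183.5 + 27×193.5 + 18×203.5 = 18720.5
n = Σf = 103
Mean = 18720.5 / 103 = 181.7524

181.8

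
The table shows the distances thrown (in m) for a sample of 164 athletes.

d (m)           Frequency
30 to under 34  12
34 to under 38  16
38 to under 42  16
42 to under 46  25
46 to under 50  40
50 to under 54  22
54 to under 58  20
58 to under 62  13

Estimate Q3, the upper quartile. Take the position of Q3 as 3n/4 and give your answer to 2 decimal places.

52.55

Cumulative frequencies: 12, 28, 44, 69, 109, 131, 151, 164
n = 164; position = 3n/4 = 123.
This falls in the class 50 to under 54: L = 50, F = 109, f = 22, h = 4.
Upper quartile ≈ 50 + ((123 − 109) / 22) × 4 = 52.5455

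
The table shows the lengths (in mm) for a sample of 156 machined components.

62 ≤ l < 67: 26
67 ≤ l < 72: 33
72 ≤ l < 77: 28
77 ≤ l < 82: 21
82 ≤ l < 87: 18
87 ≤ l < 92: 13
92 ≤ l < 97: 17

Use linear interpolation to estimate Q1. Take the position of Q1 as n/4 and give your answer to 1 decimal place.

69.0

Cumulative frequencies: 26, 59, 87, 108, 126, 139, 156
n = 156; position = n/4 = 39.
This falls in the class 67 ≤ l < 72: L = 67, F = 26, f = 33, h = 5.
Lower quartile ≈ 67 + ((39 − 26) / 33) × 5 = 68.9697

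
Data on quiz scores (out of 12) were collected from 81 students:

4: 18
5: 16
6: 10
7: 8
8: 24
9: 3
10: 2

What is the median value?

6

Cumulative frequencies: 18, 34, 44, 52, 76, 79, 81
n = 81, so the median is the value in position (n+1)/2 = 41.
Position 41 falls at value 6.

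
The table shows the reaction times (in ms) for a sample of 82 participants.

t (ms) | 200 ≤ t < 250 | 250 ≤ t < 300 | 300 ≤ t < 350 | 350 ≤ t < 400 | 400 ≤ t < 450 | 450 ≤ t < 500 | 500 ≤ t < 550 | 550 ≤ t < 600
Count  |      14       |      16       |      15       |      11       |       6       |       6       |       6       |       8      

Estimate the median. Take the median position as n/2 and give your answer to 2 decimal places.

Cumulative frequencies: 14, 30, 45, 56, 62, 68, 74, 82
n = 82; position = n/2 = 41.
This falls in the class 300 ≤ t < 350: L = 300, F = 30, f = 15, h = 50.
Median ≈ 300 + ((41 − 30) / 15) × 50 = 336.6667

336.67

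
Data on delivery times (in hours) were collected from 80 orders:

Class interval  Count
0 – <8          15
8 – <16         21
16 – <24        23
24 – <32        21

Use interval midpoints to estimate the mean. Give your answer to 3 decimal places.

Midpoints: 4, 12, 20, 28
Σfm = 15×4 + 21×12 + 23×20 + 21×28 = 1360
n = Σf = 80
Mean = 1360 / 80 = 17.0000

17.000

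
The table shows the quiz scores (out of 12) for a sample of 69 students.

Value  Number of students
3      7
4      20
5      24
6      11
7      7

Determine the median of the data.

5

Cumulative frequencies: 7, 27, 51, 62, 69
n = 69, so the median is the value in position (n+1)/2 = 35.
Position 35 falls at value 5.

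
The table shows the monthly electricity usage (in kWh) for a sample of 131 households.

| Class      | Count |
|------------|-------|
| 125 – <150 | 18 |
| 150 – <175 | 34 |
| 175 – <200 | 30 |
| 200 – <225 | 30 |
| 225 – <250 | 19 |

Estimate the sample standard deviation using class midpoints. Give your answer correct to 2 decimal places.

31.92

Midpoints: 137.5, 162.5, 187.5, 212.5, 237.5
n = 131, Σfm = 24512.5, mean = 187.1183
Σfm² = 4719218.75
Σf(m − x̄)² = Σfm² − (Σfm)²/n = 4719218.75 − 24512.5²/131 = 132480.9160
Sample variance = 132480.9160 / 130 = 1019.0840
Standard deviation = √1019.0840 = 31.9231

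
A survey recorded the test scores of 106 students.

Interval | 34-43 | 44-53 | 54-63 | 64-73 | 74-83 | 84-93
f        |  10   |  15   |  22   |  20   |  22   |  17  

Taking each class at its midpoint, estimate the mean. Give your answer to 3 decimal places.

Midpoints: 38.5, 48.5, 58.5, 68.5, 78.5, 88.5
Σfm = 10×38.5 + 15×48.5 + 22×58.5 + 20×68.5 + 22×78.5 + 17×88.5 = 7001
n = Σf = 106
Mean = 7001 / 106 = 66.0472

66.047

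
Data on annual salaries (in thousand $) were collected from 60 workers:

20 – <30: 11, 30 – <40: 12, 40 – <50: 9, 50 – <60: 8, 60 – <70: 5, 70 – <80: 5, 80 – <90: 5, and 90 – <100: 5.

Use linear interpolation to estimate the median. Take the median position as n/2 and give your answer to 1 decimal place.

47.8

Cumulative frequencies: 11, 23, 32, 40, 45, 50, 55, 60
n = 60; position = n/2 = 30.
This falls in the class 40 – <50: L = 40, F = 23, f = 9, h = 10.
Median ≈ 40 + ((30 − 23) / 9) × 10 = 47.7778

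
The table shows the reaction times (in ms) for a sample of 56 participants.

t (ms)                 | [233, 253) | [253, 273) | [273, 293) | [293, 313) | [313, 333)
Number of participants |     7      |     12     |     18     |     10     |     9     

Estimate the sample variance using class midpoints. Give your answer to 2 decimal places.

624.94

Midpoints: 243, 263, 283, 303, 323
n = 56, Σfm = 15888, mean = 283.7143
Σfm² = 4542024
Σf(m − x̄)² = Σfm² − (Σfm)²/n = 4542024 − 15888²/56 = 34371.4286
Sample variance = 34371.4286 / 55 = 624.9351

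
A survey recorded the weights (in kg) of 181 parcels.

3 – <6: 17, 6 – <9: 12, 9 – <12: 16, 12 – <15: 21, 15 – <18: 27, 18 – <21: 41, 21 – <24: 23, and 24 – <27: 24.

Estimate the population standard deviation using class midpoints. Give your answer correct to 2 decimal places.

6.36

Midpoints: 4.5, 7.5, 10.5, 13.5, 16.5, 19.5, 22.5, 25.5
n = 181, Σfm = 2992.5, mean = 16.5331
Σfm² = 56801.25
Σf(m − x̄)² = Σfm² − (Σfm)²/n = 56801.25 − 2992.5²/181 = 7325.8011
Population variance = 7325.8011 / 181 = 40.4740
Standard deviation = √40.4740 = 6.3619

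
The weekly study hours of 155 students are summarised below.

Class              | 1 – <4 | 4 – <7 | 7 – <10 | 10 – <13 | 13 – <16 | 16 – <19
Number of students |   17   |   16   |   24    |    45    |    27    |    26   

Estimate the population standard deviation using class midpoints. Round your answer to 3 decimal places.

Midpoints: 2.5, 5.5, 8.5, 11.5, 14.5, 17.5
n = 155, Σfm = 1698.5, mean = 10.9581
Σfm² = 21914.75
Σf(m − x̄)² = Σfm² − (Σfm)²/n = 21914.75 − 1698.5²/155 = 3302.4774
Population variance = 3302.4774 / 155 = 21.3063
Standard deviation = √21.3063 = 4.6159

4.616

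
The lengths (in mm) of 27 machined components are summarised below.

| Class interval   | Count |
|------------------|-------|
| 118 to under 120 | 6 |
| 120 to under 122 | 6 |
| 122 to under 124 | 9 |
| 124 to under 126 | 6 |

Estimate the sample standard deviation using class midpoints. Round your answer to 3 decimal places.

Midpoints: 119, 121, 123, 125
n = 27, Σfm = 3297, mean = 122.1111
Σfm² = 402723
Σf(m − x̄)² = Σfm² − (Σfm)²/n = 402723 − 3297²/27 = 122.6667
Sample variance = 122.6667 / 26 = 4.7179
Standard deviation = √4.7179 = 2.1721

2.172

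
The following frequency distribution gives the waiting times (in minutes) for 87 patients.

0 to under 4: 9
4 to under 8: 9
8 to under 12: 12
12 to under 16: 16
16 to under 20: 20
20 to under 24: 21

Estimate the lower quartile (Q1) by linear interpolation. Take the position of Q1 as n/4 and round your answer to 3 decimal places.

9.250

Cumulative frequencies: 9, 18, 30, 46, 66, 87
n = 87; position = n/4 = 21.75.
This falls in the class 8 to under 12: L = 8, F = 18, f = 12, h = 4.
Lower quartile ≈ 8 + ((21.75 − 18) / 12) × 4 = 9.2500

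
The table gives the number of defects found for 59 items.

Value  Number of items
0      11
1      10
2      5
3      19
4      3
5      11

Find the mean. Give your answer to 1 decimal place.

2.4

Values: 0, 1, 2, 3, 4, 5
Σfx = 11×0 + 10×1 + 5×2 + 19×3 + 3×4 + 11×5 = 144
n = Σf = 59
Mean = 144 / 59 = 2.4407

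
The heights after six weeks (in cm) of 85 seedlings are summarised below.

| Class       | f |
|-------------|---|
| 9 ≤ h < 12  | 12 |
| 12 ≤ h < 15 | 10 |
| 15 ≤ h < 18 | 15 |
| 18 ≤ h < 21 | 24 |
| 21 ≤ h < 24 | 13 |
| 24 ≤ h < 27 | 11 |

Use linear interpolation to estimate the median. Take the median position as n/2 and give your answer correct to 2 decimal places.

Cumulative frequencies: 12, 22, 37, 61, 74, 85
n = 85; position = n/2 = 42.5.
This falls in the class 18 ≤ h < 21: L = 18, F = 37, f = 24, h = 3.
Median ≈ 18 + ((42.5 − 37) / 24) × 3 = 18.6875

18.69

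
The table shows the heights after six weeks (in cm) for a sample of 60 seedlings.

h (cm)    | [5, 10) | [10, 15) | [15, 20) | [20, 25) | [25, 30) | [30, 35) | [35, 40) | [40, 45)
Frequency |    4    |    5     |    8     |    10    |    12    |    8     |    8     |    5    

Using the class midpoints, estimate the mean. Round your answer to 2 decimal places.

Midpoints: 7.5, 12.5, 17.5, 22.5, 27.5, 32.5, 37.5, 42.5
Σfm = 4×7.5 + 5×12.5 + 8×17.5 + 10×22.5 + 12×27.5 + 8×32.5 + 8×37.5 + 5×42.5 = 1560
n = Σf = 60
Mean = 1560 / 60 = 26.0000

26.00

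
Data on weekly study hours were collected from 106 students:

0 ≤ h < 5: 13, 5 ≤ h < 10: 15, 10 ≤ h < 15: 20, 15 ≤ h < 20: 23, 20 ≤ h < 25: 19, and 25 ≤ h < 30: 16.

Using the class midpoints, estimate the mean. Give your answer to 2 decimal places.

Midpoints: 2.5, 7.5, 12.5, 17.5, 22.5, 27.5
Σfm = 13×2.5 + 15×7.5 + 20×12.5 + 23×17.5 + 19×22.5 + 16×27.5 = 1665
n = Σf = 106
Mean = 1665 / 106 = 15.7075

15.71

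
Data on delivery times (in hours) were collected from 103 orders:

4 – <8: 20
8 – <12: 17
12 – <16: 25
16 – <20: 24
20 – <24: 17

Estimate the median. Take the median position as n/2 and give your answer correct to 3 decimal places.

Cumulative frequencies: 20, 37, 62, 86, 103
n = 103; position = n/2 = 51.5.
This falls in the class 12 – <16: L = 12, F = 37, f = 25, h = 4.
Median ≈ 12 + ((51.5 − 37) / 25) × 4 = 14.3200

14.320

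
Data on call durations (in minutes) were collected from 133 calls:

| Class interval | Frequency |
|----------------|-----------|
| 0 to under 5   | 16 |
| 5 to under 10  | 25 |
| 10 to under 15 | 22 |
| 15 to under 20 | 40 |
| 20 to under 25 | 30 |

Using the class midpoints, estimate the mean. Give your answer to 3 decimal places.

Midpoints: 2.5, 7.5, 12.5, 17.5, 22.5
Σfm = 16×2.5 + 25×7.5 + 22×12.5 + 40×17.5 + 30×22.5 = 1877.5
n = Σf = 133
Mean = 1877.5 / 133 = 14.1165

14.117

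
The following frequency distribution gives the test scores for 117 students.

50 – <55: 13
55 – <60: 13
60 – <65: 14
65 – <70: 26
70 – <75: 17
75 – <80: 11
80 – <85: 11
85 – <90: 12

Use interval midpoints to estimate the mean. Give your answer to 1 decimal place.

Midpoints: 52.5, 57.5, 62.5, 67.5, 72.5, 77.5, 82.5, 87.5
Σfm = 13×52.5 + 13×57.5 + 14×62.5 + 26×67.5 + 17×72.5 + 11×77.5 + 11×82.5 + 12×87.5 = 8102.5
n = Σf = 117
Mean = 8102.5 / 117 = 69.2521

69.3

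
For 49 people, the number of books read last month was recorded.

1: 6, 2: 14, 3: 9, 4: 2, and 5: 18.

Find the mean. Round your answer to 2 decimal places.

Values: 1, 2, 3, 4, 5
Σfx = 6×1 + 14×2 + 9×3 + 2×4 + 18×5 = 159
n = Σf = 49
Mean = 159 / 49 = 3.2449

3.24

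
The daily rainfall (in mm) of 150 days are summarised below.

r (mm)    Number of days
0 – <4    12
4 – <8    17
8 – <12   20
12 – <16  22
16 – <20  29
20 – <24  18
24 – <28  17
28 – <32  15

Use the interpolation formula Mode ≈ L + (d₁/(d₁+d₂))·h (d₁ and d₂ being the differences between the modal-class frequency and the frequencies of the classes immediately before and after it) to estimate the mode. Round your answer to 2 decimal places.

17.56

Modal class: 16 – <20 (highest frequency 29).
d₁ = 29 − 22 = 7, d₂ = 29 − 18 = 11
Mode ≈ 16 + (7/(7+11)) × 4 = 16 + 1.5556 = 17.5556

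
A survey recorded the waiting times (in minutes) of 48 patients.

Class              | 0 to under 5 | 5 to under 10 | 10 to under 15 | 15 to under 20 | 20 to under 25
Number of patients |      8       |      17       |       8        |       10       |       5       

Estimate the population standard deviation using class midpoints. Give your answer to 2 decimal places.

Midpoints: 2.5, 7.5, 12.5, 17.5, 22.5
n = 48, Σfm = 535, mean = 11.1458
Σfm² = 7850
Σf(m − x̄)² = Σfm² − (Σfm)²/n = 7850 − 535²/48 = 1886.9792
Population variance = 1886.9792 / 48 = 39.3121
Standard deviation = √39.3121 = 6.2699

6.27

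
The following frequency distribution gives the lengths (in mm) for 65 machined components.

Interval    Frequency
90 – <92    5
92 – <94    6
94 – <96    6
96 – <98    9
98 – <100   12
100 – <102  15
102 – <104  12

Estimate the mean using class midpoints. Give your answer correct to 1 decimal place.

98.4

Midpoints: 91, 93, 95, 97, 99, 101, 103
Σfm = 5×91 + 6×93 + 6×95 + 9×97 + 12×99 + 15×101 + 12×103 = 6395
n = Σf = 65
Mean = 6395 / 65 = 98.3846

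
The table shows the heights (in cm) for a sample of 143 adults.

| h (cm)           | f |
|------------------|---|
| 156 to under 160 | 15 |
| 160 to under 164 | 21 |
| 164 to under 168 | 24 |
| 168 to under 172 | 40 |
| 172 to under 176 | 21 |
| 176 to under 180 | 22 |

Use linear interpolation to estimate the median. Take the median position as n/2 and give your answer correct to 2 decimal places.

Cumulative frequencies: 15, 36, 60, 100, 121, 143
n = 143; position = n/2 = 71.5.
This falls in the class 168 to under 172: L = 168, F = 60, f = 40, h = 4.
Median ≈ 168 + ((71.5 − 60) / 40) × 4 = 169.1500

169.15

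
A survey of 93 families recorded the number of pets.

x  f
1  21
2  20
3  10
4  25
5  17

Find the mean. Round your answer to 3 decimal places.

Values: 1, 2, 3, 4, 5
Σfx = 21×1 + 20×2 + 10×3 + 25×4 + 17×5 = 276
n = Σf = 93
Mean = 276 / 93 = 2.9677

2.968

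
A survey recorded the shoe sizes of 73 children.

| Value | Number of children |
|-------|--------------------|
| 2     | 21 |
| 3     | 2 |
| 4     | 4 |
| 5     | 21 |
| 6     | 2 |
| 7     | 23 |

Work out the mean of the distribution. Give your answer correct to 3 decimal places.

4.685

Values: 2, 3, 4, 5, 6, 7
Σfx = 21×2 + 2×3 + 4×4 + 21×5 + 2×6 + 23×7 = 342
n = Σf = 73
Mean = 342 / 73 = 4.6849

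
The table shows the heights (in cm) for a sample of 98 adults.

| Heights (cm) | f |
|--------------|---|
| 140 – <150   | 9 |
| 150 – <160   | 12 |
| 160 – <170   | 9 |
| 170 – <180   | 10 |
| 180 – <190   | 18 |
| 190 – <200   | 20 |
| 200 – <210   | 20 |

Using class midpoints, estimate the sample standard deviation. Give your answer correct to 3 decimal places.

19.836

Midpoints: 145, 155, 165, 175, 185, 195, 205
n = 98, Σfm = 17730, mean = 180.9184
Σfm² = 3245850
Σf(m − x̄)² = Σfm² − (Σfm)²/n = 3245850 − 17730²/98 = 38167.3469
Sample variance = 38167.3469 / 97 = 393.4778
Standard deviation = √393.4778 = 19.8363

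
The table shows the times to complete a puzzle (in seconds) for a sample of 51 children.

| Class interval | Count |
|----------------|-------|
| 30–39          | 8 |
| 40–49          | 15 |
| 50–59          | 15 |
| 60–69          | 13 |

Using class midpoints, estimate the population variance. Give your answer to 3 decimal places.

Midpoints: 34.5, 44.5, 54.5, 64.5
n = 51, Σfm = 2599.5, mean = 50.9706
Σfm² = 137862.75
Σf(m − x̄)² = Σfm² − (Σfm)²/n = 137862.75 − 2599.5²/51 = 5364.7059
Population variance = 5364.7059 / 51 = 105.1903

105.190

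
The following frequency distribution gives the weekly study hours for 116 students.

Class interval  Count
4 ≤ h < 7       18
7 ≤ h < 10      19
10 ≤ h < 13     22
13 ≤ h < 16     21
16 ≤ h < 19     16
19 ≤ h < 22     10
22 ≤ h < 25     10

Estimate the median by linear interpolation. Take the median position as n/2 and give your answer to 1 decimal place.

Cumulative frequencies: 18, 37, 59, 80, 96, 106, 116
n = 116; position = n/2 = 58.
This falls in the class 10 ≤ h < 13: L = 10, F = 37, f = 22, h = 3.
Median ≈ 10 + ((58 − 37) / 22) × 3 = 12.8636

12.9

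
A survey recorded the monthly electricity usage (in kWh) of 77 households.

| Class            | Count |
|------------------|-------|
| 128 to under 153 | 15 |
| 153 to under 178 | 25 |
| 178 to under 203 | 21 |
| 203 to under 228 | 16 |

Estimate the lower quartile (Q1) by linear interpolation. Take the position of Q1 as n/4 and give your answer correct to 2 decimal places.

157.25

Cumulative frequencies: 15, 40, 61, 77
n = 77; position = n/4 = 19.25.
This falls in the class 153 to under 178: L = 153, F = 15, f = 25, h = 25.
Lower quartile ≈ 153 + ((19.25 − 15) / 25) × 25 = 157.2500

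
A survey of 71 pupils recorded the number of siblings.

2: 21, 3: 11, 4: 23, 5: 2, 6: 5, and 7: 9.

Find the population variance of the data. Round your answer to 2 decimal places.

Values: 2, 3, 4, 5, 6, 7
n = 71, Σfx = 270, mean = 3.8028
Σfx² = 1222
Σf(x − x̄)² = Σfx² − (Σfx)²/n = 1222 − 270²/71 = 195.2394
Population variance = 195.2394 / 71 = 2.7499

2.75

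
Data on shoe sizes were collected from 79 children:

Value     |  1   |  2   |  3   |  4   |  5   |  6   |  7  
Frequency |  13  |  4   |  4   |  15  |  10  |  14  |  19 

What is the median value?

Cumulative frequencies: 13, 17, 21, 36, 46, 60, 79
n = 79, so the median is the value in position (n+1)/2 = 40.
Position 40 falls at value 5.

5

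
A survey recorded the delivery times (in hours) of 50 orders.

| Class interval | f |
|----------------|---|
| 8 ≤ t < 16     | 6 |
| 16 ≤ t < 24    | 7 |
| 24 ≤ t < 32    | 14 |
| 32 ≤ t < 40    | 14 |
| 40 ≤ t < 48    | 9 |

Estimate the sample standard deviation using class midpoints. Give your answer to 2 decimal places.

Midpoints: 12, 20, 28, 36, 44
n = 50, Σfm = 1504, mean = 30.0800
Σfm² = 50208
Σf(m − x̄)² = Σfm² − (Σfm)²/n = 50208 − 1504²/50 = 4967.6800
Sample variance = 4967.6800 / 49 = 101.3812
Standard deviation = √101.3812 = 10.0688

10.07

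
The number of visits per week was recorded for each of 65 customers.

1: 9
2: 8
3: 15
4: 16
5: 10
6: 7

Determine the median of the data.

4

Cumulative frequencies: 9, 17, 32, 48, 58, 65
n = 65, so the median is the value in position (n+1)/2 = 33.
Position 33 falls at value 4.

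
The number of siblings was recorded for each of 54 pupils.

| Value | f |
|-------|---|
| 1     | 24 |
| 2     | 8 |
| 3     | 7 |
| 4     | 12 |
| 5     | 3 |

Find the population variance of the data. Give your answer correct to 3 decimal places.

1.875

Values: 1, 2, 3, 4, 5
n = 54, Σfx = 124, mean = 2.2963
Σfx² = 386
Σf(x − x̄)² = Σfx² − (Σfx)²/n = 386 − 124²/54 = 101.2593
Population variance = 101.2593 / 54 = 1.8752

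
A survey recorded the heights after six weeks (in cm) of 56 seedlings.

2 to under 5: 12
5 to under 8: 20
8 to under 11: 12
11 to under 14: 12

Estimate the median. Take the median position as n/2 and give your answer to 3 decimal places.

7.400

Cumulative frequencies: 12, 32, 44, 56
n = 56; position = n/2 = 28.
This falls in the class 5 to under 8: L = 5, F = 12, f = 20, h = 3.
Median ≈ 5 + ((28 − 12) / 20) × 3 = 7.4000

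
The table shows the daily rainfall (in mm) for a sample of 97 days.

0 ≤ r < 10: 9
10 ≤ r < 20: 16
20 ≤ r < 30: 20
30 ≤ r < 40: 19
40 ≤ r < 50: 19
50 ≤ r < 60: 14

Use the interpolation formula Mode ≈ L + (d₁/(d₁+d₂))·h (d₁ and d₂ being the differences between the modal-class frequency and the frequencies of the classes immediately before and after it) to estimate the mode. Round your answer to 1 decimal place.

28.0

Modal class: 20 ≤ r < 30 (highest frequency 20).
d₁ = 20 − 16 = 4, d₂ = 20 − 19 = 1
Mode ≈ 20 + (4/(4+1)) × 10 = 20 + 8.0000 = 28.0000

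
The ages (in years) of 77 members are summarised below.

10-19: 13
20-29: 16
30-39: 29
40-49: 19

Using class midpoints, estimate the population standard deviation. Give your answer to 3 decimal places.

Midpoints: 14.5, 24.5, 34.5, 44.5
n = 77, Σfm = 2426.5, mean = 31.5130
Σfm² = 84479.25
Σf(m − x̄)² = Σfm² − (Σfm)²/n = 84479.25 − 2426.5²/77 = 8012.9870
Population variance = 8012.9870 / 77 = 104.0648
Standard deviation = √104.0648 = 10.2012

10.201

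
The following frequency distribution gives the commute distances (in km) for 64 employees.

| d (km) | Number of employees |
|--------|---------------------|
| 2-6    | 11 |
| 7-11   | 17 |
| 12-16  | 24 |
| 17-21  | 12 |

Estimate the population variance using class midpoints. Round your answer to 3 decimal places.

Midpoints: 4, 9, 14, 19
n = 64, Σfm = 761, mean = 11.8906
Σfm² = 10589
Σf(m − x̄)² = Σfm² − (Σfm)²/n = 10589 − 761²/64 = 1540.2344
Population variance = 1540.2344 / 64 = 24.0662

24.066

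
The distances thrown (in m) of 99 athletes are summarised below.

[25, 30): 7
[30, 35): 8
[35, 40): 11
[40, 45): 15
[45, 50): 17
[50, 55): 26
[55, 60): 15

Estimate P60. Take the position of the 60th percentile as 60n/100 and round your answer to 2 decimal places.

50.27

Cumulative frequencies: 7, 15, 26, 41, 58, 84, 99
n = 99; position = 60n/100 = 59.4.
This falls in the class [50, 55): L = 50, F = 58, f = 26, h = 5.
60th percentile ≈ 50 + ((59.4 − 58) / 26) × 5 = 50.2692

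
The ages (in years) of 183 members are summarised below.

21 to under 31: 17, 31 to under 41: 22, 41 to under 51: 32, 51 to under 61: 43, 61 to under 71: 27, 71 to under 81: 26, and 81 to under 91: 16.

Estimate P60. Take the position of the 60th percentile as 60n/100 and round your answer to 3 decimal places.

Cumulative frequencies: 17, 39, 71, 114, 141, 167, 183
n = 183; position = 60n/100 = 109.8.
This falls in the class 51 to under 61: L = 51, F = 71, f = 43, h = 10.
60th percentile ≈ 51 + ((109.8 − 71) / 43) × 10 = 60.0233

60.023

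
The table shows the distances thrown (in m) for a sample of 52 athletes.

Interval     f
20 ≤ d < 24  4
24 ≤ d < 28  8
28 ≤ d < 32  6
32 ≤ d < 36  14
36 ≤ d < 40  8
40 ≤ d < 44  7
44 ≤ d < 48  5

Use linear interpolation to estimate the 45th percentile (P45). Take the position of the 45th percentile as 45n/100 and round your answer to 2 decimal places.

Cumulative frequencies: 4, 12, 18, 32, 40, 47, 52
n = 52; position = 45n/100 = 23.4.
This falls in the class 32 ≤ d < 36: L = 32, F = 18, f = 14, h = 4.
45th percentile ≈ 32 + ((23.4 − 18) / 14) × 4 = 33.5429

33.54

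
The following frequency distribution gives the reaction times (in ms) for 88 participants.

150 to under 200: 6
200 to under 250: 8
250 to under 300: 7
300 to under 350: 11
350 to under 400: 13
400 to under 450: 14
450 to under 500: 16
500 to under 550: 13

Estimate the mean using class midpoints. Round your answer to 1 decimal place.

381.8

Midpoints: 175, 225, 275, 325, 375, 425, 475, 525
Σfm = 6×175 + 8×225 + 7×275 + 11×325 + 13×375 + 14×425 + 16×475 + 13×525 = 33600
n = Σf = 88
Mean = 33600 / 88 = 381.8182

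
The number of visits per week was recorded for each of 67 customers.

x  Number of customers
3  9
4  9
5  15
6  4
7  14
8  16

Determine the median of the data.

6

Cumulative frequencies: 9, 18, 33, 37, 51, 67
n = 67, so the median is the value in position (n+1)/2 = 34.
Position 34 falls at value 6.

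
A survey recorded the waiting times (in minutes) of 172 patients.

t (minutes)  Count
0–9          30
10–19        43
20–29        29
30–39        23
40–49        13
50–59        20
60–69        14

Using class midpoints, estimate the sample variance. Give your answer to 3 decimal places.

362.369

Midpoints: 4.5, 14.5, 24.5, 34.5, 44.5, 54.5, 64.5
n = 172, Σfm = 4834, mean = 28.1047
Σfm² = 197823
Σf(m − x̄)² = Σfm² − (Σfm)²/n = 197823 − 4834²/172 = 61965.1163
Sample variance = 61965.1163 / 171 = 362.3691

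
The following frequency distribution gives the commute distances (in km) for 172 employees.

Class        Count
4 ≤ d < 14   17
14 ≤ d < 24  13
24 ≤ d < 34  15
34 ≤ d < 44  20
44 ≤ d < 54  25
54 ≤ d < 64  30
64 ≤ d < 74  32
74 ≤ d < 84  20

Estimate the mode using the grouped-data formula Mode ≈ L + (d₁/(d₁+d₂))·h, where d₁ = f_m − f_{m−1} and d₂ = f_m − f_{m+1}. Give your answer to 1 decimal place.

Modal class: 64 ≤ d < 74 (highest frequency 32).
d₁ = 32 − 30 = 2, d₂ = 32 − 20 = 12
Mode ≈ 64 + (2/(2+12)) × 10 = 64 + 1.4286 = 65.4286

65.4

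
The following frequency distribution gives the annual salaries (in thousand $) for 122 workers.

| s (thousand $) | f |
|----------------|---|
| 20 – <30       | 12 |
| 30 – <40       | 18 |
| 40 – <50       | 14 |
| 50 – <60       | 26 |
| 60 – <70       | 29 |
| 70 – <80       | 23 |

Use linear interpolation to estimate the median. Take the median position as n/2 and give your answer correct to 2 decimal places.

56.54

Cumulative frequencies: 12, 30, 44, 70, 99, 122
n = 122; position = n/2 = 61.
This falls in the class 50 – <60: L = 50, F = 44, f = 26, h = 10.
Median ≈ 50 + ((61 − 44) / 26) × 10 = 56.5385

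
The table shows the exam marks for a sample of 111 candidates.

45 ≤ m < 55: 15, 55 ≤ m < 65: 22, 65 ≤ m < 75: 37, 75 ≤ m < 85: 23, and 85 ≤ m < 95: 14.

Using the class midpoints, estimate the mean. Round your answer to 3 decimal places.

Midpoints: 50, 60, 70, 80, 90
Σfm = 15×50 + 22×60 + 37×70 + 23×80 + 14×90 = 7760
n = Σf = 111
Mean = 7760 / 111 = 69.9099

69.910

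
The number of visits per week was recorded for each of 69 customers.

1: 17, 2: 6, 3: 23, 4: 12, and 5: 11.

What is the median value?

Cumulative frequencies: 17, 23, 46, 58, 69
n = 69, so the median is the value in position (n+1)/2 = 35.
Position 35 falls at value 3.

3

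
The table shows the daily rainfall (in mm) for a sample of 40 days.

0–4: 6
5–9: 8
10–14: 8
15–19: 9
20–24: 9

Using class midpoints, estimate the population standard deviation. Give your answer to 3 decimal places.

Midpoints: 2, 7, 12, 17, 22
n = 40, Σfm = 515, mean = 12.8750
Σfm² = 8525
Σf(m − x̄)² = Σfm² − (Σfm)²/n = 8525 − 515²/40 = 1894.3750
Population variance = 1894.3750 / 40 = 47.3594
Standard deviation = √47.3594 = 6.8818

6.882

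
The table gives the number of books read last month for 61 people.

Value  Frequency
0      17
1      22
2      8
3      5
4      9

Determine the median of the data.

1

Cumulative frequencies: 17, 39, 47, 52, 61
n = 61, so the median is the value in position (n+1)/2 = 31.
Position 31 falls at value 1.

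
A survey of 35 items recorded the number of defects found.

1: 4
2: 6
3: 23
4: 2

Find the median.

3

Cumulative frequencies: 4, 10, 33, 35
n = 35, so the median is the value in position (n+1)/2 = 18.
Position 18 falls at value 3.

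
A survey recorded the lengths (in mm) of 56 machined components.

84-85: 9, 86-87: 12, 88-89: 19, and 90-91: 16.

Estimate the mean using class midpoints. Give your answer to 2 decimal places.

88.00

Midpoints: 84.5, 86.5, 88.5, 90.5
Σfm = 9×84.5 + 12×86.5 + 19×88.5 + 16×90.5 = 4928
n = Σf = 56
Mean = 4928 / 56 = 88.0000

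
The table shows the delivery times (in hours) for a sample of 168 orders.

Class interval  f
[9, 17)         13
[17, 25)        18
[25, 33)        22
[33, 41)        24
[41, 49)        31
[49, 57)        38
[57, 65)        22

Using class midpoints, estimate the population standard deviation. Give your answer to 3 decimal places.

Midpoints: 13, 21, 29, 37, 45, 53, 61
n = 168, Σfm = 6824, mean = 40.6190
Σfm² = 312872
Σf(m − x̄)² = Σfm² − (Σfm)²/n = 312872 − 6824²/168 = 35687.6190
Population variance = 35687.6190 / 168 = 212.4263
Standard deviation = √212.4263 = 14.5749

14.575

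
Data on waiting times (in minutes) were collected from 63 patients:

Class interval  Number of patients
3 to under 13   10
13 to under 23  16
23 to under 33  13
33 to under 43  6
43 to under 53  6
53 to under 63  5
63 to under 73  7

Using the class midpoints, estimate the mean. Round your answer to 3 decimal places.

31.968

Midpoints: 8, 18, 28, 38, 48, 58, 68
Σfm = 10×8 + 16×18 + 13×28 + 6×38 + 6×48 + 5×58 + 7×68 = 2014
n = Σf = 63
Mean = 2014 / 63 = 31.9683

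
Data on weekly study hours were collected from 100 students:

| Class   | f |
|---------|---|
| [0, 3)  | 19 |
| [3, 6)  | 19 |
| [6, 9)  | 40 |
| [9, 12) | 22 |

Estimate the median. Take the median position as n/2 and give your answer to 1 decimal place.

Cumulative frequencies: 19, 38, 78, 100
n = 100; position = n/2 = 50.
This falls in the class [6, 9): L = 6, F = 38, f = 40, h = 3.
Median ≈ 6 + ((50 − 38) / 40) × 3 = 6.9000

6.9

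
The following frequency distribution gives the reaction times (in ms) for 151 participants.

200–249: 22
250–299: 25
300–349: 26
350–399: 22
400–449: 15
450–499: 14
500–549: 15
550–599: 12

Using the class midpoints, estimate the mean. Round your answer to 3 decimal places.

372.513

Midpoints: 224.5, 274.5, 324.5, 374.5, 424.5, 474.5, 524.5, 574.5
Σfm = 22×224.5 + 25×274.5 + 26×324.5 + 22×374.5 + 15×424.5 + 14×474.5 + 15×524.5 + 12×574.5 = 56249.5
n = Σf = 151
Mean = 56249.5 / 151 = 372.5132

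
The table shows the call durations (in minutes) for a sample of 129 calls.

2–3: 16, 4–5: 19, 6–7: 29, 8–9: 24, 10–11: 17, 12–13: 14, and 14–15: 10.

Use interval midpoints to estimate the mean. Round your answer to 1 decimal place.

Midpoints: 2.5, 4.5, 6.5, 8.5, 10.5, 12.5, 14.5
Σfm = 16×2.5 + 19×4.5 + 29×6.5 + 24×8.5 + 17×10.5 + 14×12.5 + 10×14.5 = 1016.5
n = Σf = 129
Mean = 1016.5 / 129 = 7.8798

7.9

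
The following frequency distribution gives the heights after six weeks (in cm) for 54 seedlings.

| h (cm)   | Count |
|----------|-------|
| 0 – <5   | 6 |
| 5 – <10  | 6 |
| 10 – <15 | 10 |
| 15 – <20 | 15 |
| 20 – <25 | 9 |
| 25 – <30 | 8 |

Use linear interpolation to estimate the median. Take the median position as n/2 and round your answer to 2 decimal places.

Cumulative frequencies: 6, 12, 22, 37, 46, 54
n = 54; position = n/2 = 27.
This falls in the class 15 – <20: L = 15, F = 22, f = 15, h = 5.
Median ≈ 15 + ((27 − 22) / 15) × 5 = 16.6667

16.67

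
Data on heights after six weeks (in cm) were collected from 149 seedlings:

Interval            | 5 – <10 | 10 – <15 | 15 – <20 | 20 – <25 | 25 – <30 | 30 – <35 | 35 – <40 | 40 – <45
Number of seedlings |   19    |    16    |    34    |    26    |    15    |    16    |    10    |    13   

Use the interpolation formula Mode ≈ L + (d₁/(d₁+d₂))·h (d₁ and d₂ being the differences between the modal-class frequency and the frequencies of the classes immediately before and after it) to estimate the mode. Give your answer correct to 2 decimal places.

18.46

Modal class: 15 – <20 (highest frequency 34).
d₁ = 34 − 16 = 18, d₂ = 34 − 26 = 8
Mode ≈ 15 + (18/(18+8)) × 5 = 15 + 3.4615 = 18.4615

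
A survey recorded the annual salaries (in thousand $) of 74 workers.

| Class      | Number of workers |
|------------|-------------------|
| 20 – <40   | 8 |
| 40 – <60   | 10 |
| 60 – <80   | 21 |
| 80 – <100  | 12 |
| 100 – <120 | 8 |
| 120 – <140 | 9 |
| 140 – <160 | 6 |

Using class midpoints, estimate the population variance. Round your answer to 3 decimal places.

1216.435

Midpoints: 30, 50, 70, 90, 110, 130, 150
n = 74, Σfm = 6240, mean = 84.3243
Σfm² = 616200
Σf(m − x̄)² = Σfm² − (Σfm)²/n = 616200 − 6240²/74 = 90016.2162
Population variance = 90016.2162 / 74 = 1216.4354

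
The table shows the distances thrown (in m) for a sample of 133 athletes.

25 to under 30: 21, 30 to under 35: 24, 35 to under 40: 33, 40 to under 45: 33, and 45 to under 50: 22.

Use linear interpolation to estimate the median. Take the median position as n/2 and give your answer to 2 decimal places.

38.26

Cumulative frequencies: 21, 45, 78, 111, 133
n = 133; position = n/2 = 66.5.
This falls in the class 35 to under 40: L = 35, F = 45, f = 33, h = 5.
Median ≈ 35 + ((66.5 − 45) / 33) × 5 = 38.2576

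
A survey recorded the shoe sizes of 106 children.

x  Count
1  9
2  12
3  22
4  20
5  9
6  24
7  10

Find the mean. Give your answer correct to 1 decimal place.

Values: 1, 2, 3, 4, 5, 6, 7
Σfx = 9×1 + 12×2 + 22×3 + 20×4 + 9×5 + 24×6 + 10×7 = 438
n = Σf = 106
Mean = 438 / 106 = 4.1321

4.1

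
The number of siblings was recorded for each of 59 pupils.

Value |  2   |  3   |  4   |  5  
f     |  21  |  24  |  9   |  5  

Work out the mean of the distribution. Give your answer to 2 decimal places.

2.97

Values: 2, 3, 4, 5
Σfx = 21×2 + 24×3 + 9×4 + 5×5 = 175
n = Σf = 59
Mean = 175 / 59 = 2.9661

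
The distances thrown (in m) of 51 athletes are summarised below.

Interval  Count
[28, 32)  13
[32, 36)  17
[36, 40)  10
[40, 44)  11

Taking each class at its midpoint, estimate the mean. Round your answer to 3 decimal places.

Midpoints: 30, 34, 38, 42
Σfm = 13×30 + 17×34 + 10×38 + 11×42 = 1810
n = Σf = 51
Mean = 1810 / 51 = 35.4902

35.490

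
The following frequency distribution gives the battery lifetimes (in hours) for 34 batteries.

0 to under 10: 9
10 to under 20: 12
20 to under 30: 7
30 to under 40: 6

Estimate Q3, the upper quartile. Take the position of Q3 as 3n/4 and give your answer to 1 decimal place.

26.4

Cumulative frequencies: 9, 21, 28, 34
n = 34; position = 3n/4 = 25.5.
This falls in the class 20 to under 30: L = 20, F = 21, f = 7, h = 10.
Upper quartile ≈ 20 + ((25.5 − 21) / 7) × 10 = 26.4286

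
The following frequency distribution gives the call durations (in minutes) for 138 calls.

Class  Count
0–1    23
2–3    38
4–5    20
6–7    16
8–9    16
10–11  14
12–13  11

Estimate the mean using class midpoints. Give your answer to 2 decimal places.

5.22

Midpoints: 0.5, 2.5, 4.5, 6.5, 8.5, 10.5, 12.5
Σfm = 23×0.5 + 38×2.5 + 20×4.5 + 16×6.5 + 16×8.5 + 14×10.5 + 11×12.5 = 721
n = Σf = 138
Mean = 721 / 138 = 5.2246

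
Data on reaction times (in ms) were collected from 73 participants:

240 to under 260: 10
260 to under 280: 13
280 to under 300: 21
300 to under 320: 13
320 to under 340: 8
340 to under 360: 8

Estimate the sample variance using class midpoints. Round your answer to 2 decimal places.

914.00

Midpoints: 250, 270, 290, 310, 330, 350
n = 73, Σfm = 21570, mean = 295.4795
Σfm² = 6439300
Σf(m − x̄)² = Σfm² − (Σfm)²/n = 6439300 − 21570²/73 = 65808.2192
Sample variance = 65808.2192 / 72 = 914.0030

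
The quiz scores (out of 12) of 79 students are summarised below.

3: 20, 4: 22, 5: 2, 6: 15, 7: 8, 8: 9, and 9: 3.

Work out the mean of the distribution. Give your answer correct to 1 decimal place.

Values: 3, 4, 5, 6, 7, 8, 9
Σfx = 20×3 + 22×4 + 2×5 + 15×6 + 8×7 + 9×8 + 3×9 = 403
n = Σf = 79
Mean = 403 / 79 = 5.1013

5.1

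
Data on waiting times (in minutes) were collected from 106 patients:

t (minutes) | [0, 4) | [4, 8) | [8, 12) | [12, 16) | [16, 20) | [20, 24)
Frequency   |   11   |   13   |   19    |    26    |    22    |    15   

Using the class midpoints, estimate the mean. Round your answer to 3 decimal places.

Midpoints: 2, 6, 10, 14, 18, 22
Σfm = 11×2 + 13×6 + 19×10 + 26×14 + 22×18 + 15×22 = 1380
n = Σf = 106
Mean = 1380 / 106 = 13.0189

13.019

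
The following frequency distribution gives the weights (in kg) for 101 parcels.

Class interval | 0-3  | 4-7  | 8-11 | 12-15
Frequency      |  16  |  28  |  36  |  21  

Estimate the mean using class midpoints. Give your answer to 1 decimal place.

Midpoints: 1.5, 5.5, 9.5, 13.5
Σfm = 16×1.5 + 28×5.5 + 36×9.5 + 21×13.5 = 803.5
n = Σf = 101
Mean = 803.5 / 101 = 7.9554

8.0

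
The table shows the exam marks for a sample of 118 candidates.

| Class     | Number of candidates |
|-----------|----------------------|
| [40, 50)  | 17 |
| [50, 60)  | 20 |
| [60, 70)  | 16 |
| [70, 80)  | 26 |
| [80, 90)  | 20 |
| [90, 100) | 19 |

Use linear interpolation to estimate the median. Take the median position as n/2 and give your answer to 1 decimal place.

Cumulative frequencies: 17, 37, 53, 79, 99, 118
n = 118; position = n/2 = 59.
This falls in the class [70, 80): L = 70, F = 53, f = 26, h = 10.
Median ≈ 70 + ((59 − 53) / 26) × 10 = 72.3077

72.3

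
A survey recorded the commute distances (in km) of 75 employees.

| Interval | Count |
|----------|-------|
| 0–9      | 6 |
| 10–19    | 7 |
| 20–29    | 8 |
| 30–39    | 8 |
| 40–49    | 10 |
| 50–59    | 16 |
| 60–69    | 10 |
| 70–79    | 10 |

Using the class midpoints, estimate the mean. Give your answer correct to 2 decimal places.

Midpoints: 4.5, 14.5, 24.5, 34.5, 44.5, 54.5, 64.5, 74.5
Σfm = 6×4.5 + 7×14.5 + 8×24.5 + 8×34.5 + 10×44.5 + 16×54.5 + 10×64.5 + 10×74.5 = 3307.5
n = Σf = 75
Mean = 3307.5 / 75 = 44.1000

44.10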